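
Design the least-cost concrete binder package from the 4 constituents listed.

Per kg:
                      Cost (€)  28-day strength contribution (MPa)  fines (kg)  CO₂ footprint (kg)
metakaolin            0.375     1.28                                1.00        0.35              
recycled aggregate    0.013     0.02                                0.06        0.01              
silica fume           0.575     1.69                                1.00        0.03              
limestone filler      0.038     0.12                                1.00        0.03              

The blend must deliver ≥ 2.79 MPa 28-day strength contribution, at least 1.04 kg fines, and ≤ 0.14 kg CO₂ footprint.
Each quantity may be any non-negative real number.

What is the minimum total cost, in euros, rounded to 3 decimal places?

€0.933

Let x1 = kg of metakaolin, x2 = kg of recycled aggregate, x3 = kg of silica fume, x4 = kg of limestone filler.
min 0.375x1 + 0.013x2 + 0.575x3 + 0.038x4 s.t.:
  1.28x1 + 0.02x2 + 1.69x3 + 0.12x4 ≥ 2.79   (28-day strength contribution)
  1x1 + 0.06x2 + 1x3 + 1x4 ≥ 1.04   (fines)
  0.35x1 + 0.01x2 + 0.03x3 + 0.03x4 ≤ 0.14   (CO₂ footprint)
  x1, x2, x3, x4 ≥ 0.
The optimal basis is {metakaolin, silica fume}; recycled aggregate, limestone filler drop out. Binding constraints: 28-day strength contribution and CO₂ footprint.
Optimal quantities: metakaolin = 0.2764 kg, silica fume = 1.442 kg.
Total cost: 0.375·0.2764 + 0.575·1.442 = 0.93280.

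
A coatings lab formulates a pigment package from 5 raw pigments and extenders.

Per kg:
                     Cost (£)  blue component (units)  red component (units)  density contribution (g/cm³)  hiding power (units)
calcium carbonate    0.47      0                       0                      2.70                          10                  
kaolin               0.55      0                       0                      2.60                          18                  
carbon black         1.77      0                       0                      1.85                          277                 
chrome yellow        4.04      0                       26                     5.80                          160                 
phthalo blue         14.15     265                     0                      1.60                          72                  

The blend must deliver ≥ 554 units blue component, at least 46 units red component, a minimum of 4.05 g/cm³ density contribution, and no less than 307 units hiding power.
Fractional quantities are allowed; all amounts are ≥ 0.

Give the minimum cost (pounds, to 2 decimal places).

Let x1 = kg of calcium carbonate, x2 = kg of kaolin, x3 = kg of carbon black, x4 = kg of chrome yellow, x5 = kg of phthalo blue.
Minimise 0.47x1 + 0.55x2 + 1.77x3 + 4.04x4 + 14.15x5 with:
  265x5 ≥ 554   (blue component)
  26x4 ≥ 46   (red component)
  2.7x1 + 2.6x2 + 1.85x3 + 5.8x4 + 1.6x5 ≥ 4.05   (density contribution)
  10x1 + 18x2 + 277x3 + 160x4 + 72x5 ≥ 307   (hiding power)
  x1, x2, x3, x4, x5 ≥ 0.
The minimum-cost mix takes nothing from calcium carbonate, kaolin, carbon black — only chrome yellow, phthalo blue. Binding constraints: blue component and red component.
Solving gives x4 = 1.769, x5 = 2.091.
Total cost: 4.04·1.769 + 14.15·2.091 = 36.7344.

£36.73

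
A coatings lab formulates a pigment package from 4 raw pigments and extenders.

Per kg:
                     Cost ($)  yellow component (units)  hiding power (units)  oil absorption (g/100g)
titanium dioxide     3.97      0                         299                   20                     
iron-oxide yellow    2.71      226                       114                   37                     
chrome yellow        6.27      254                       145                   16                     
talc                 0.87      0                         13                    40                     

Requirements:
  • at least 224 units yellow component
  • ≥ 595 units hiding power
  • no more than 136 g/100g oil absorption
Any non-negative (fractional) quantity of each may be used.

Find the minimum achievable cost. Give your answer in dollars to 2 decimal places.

This is a linear program. Let x1 = kg of titanium dioxide, x2 = kg of iron-oxide yellow, x3 = kg of chrome yellow, x4 = kg of talc.
Minimise 3.97x1 + 2.71x2 + 6.27x3 + 0.87x4 with:
  226x2 + 254x3 ≥ 224   (yellow component)
  299x1 + 114x2 + 145x3 + 13x4 ≥ 595   (hiding power)
  20x1 + 37x2 + 16x3 + 40x4 ≤ 136   (oil absorption)
  x1, x2, x3, x4 ≥ 0.
At the optimum only titanium dioxide, iron-oxide yellow are positive (chrome yellow, talc = 0). There the yellow component and hiding power constraints are tight.
That vertex is x1 = 1.612, x2 = 0.9912.
Cost = 3.97·1.612 + 2.71·0.9912 = 9.0858.

$9.09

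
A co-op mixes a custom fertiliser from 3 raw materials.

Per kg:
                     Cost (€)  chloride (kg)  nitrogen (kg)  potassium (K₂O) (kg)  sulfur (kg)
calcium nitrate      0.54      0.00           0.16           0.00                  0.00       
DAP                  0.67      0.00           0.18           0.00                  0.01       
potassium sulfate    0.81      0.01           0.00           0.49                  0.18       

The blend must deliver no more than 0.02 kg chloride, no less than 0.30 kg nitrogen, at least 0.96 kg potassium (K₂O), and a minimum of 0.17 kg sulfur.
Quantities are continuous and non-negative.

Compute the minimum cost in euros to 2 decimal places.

This is a linear program. Let x1 = kg of calcium nitrate, x2 = kg of DAP, x3 = kg of potassium sulfate.
min 0.54x1 + 0.67x2 + 0.81x3 subject to:
  0.01x3 ≤ 0.02   (chloride)
  0.16x1 + 0.18x2 ≥ 0.3   (nitrogen)
  0.49x3 ≥ 0.96   (potassium (K₂O))
  0.01x2 + 0.18x3 ≥ 0.17   (sulfur)
  x1, x2, x3 ≥ 0.
The cheapest feasible vertex uses only calcium nitrate, potassium sulfate; DAP is not used. The nitrogen and potassium (K₂O) requirements are met with equality.
Optimal quantities: calcium nitrate = 1.875 kg, potassium sulfate = 1.959 kg.
Total cost: 0.54·1.875 + 0.81·1.959 = 2.5993.

€2.60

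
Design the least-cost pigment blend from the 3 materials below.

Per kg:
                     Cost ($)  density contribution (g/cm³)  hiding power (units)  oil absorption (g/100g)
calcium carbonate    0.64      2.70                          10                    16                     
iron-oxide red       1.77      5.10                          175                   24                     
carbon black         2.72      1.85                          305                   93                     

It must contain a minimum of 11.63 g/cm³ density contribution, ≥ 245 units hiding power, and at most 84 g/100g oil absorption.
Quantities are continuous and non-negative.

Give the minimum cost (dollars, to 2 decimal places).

Let x1 = kg of calcium carbonate, x2 = kg of iron-oxide red, x3 = kg of carbon black.
min 0.64x1 + 1.77x2 + 2.72x3 s.t.:
  2.7x1 + 5.1x2 + 1.85x3 ≥ 11.63   (density contribution)
  10x1 + 175x2 + 305x3 ≥ 245   (hiding power)
  16x1 + 24x2 + 93x3 ≤ 84   (oil absorption)
  x1, x2, x3 ≥ 0.
The minimum-cost mix takes nothing from carbon black — only calcium carbonate, iron-oxide red. There the density contribution and hiding power constraints are tight.
That vertex is x1 = 1.864, x2 = 1.293.
Objective = 0.64·1.864 + 1.77·1.293 = 3.4816.

$3.48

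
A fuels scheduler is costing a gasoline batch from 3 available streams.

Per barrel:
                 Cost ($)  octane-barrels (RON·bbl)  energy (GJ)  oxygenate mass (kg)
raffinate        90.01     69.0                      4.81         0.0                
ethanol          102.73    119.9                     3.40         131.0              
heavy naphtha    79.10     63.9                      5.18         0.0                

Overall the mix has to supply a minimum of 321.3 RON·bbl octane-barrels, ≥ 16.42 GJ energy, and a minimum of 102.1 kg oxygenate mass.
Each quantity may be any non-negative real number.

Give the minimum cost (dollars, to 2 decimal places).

Set it up as a linear program. Let x1 = barrels of raffinate, x2 = barrels of ethanol, x3 = barrels of heavy naphtha.
Minimize 90.01x1 + 102.73x2 + 79.1x3 subject to:
  69x1 + 119.9x2 + 63.9x3 ≥ 321.3   (octane-barrels)
  4.81x1 + 3.4x2 + 5.18x3 ≥ 16.42   (energy)
  131x2 ≥ 102.1   (oxygenate mass)
  x1, x2, x3 ≥ 0.
The optimal basis is {ethanol, heavy naphtha}; raffinate drops out. Binding constraints: octane-barrels and energy.
Solving gives x2 = 1.5232, x3 = 2.1701.
Cost = 102.73·1.5232 + 79.1·2.1701 = 328.1332.

$328.13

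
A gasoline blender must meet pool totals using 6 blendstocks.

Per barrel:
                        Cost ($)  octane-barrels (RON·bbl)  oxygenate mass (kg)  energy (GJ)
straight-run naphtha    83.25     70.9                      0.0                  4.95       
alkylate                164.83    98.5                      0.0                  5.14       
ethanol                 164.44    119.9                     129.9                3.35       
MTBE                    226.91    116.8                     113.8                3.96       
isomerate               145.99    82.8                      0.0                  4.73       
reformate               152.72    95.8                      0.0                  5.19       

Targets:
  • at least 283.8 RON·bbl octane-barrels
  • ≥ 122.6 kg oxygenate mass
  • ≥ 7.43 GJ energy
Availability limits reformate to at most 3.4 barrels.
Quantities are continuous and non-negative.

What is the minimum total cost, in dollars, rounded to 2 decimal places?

$355.56

Treat it as an LP. Let x1 = barrels of straight-run naphtha, x2 = barrels of alkylate, x3 = barrels of ethanol, x4 = barrels of MTBE, x5 = barrels of isomerate, x6 = barrels of reformate.
min 83.25x1 + 164.83x2 + 164.44x3 + 226.91x4 + 145.99x5 + 152.72x6 with:
  70.9x1 + 98.5x2 + 119.9x3 + 116.8x4 + 82.8x5 + 95.8x6 ≥ 283.8   (octane-barrels)
  129.9x3 + 113.8x4 ≥ 122.6   (oxygenate mass)
  4.95x1 + 5.14x2 + 3.35x3 + 3.96x4 + 4.73x5 + 5.19x6 ≥ 7.43   (energy)
  x6 ≤ 3.4
  x1, x2, x3, x4, x5, x6 ≥ 0.
The minimum-cost mix takes nothing from alkylate, MTBE, isomerate, reformate — only straight-run naphtha, ethanol. Binding constraints: octane-barrels and oxygenate mass.
That vertex is x1 = 2.4067, x3 = 0.9438.
Objective = 83.25·2.4067 + 164.44·0.9438 = 355.5562.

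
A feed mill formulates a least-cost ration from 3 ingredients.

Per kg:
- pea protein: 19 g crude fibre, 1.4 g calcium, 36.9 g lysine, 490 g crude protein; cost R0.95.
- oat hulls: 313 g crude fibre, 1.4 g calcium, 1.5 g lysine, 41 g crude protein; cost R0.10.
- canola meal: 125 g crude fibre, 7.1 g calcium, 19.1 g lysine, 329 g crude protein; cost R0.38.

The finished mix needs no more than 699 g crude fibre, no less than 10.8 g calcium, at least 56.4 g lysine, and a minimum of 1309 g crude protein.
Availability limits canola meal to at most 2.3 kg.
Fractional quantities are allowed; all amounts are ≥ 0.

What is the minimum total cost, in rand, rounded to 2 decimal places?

R1.94

Let x1 = kg of pea protein, x2 = kg of oat hulls, x3 = kg of canola meal.
Minimise 0.95x1 + 0.1x2 + 0.38x3 s.t.:
  19x1 + 313x2 + 125x3 ≤ 699   (crude fibre)
  1.4x1 + 1.4x2 + 7.1x3 ≥ 10.8   (calcium)
  36.9x1 + 1.5x2 + 19.1x3 ≥ 56.4   (lysine)
  490x1 + 41x2 + 329x3 ≥ 1309   (crude protein)
  x3 ≤ 2.3
  x1, x2, x3 ≥ 0.
The minimum-cost mix takes nothing from oat hulls — only pea protein, canola meal. Binding constraints: crude protein and the canola meal cap.
Optimal quantities: pea protein = 1.127 kg, canola meal = 2.3 kg.
Total cost: 0.95·1.127 + 0.38·2.3 = 1.9447.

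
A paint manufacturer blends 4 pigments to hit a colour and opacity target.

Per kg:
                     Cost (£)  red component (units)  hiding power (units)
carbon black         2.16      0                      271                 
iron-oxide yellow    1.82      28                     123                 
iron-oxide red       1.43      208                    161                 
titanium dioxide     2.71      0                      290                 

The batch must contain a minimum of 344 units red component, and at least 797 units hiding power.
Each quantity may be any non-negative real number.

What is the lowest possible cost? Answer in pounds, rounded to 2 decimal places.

Treat it as an LP. Let x1 = kg of carbon black, x2 = kg of iron-oxide yellow, x3 = kg of iron-oxide red, x4 = kg of titanium dioxide.
min 2.16x1 + 1.82x2 + 1.43x3 + 2.71x4 subject to:
  28x2 + 208x3 ≥ 344   (red component)
  271x1 + 123x2 + 161x3 + 290x4 ≥ 797   (hiding power)
  x1, x2, x3, x4 ≥ 0.
The minimum-cost mix takes nothing from iron-oxide yellow, titanium dioxide — only carbon black, iron-oxide red. Binding constraints: red component and hiding power.
That vertex is x1 = 1.9584, x3 = 1.6538.
Objective = 2.16·1.9584 + 1.43·1.6538 = 6.5951.

£6.60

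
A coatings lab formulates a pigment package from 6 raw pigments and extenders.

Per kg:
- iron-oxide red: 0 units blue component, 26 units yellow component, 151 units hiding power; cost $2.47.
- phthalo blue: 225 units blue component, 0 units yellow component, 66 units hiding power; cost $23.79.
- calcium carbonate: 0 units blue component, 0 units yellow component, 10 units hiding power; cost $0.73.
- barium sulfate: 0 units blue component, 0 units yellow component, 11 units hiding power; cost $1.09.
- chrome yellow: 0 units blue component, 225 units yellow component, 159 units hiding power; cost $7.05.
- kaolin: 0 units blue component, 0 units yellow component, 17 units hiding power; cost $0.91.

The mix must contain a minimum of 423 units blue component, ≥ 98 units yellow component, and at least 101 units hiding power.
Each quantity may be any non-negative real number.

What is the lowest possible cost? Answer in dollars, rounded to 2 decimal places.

$47.80

Set it up as a linear program. Let x1 = kg of iron-oxide red, x2 = kg of phthalo blue, x3 = kg of calcium carbonate, x4 = kg of barium sulfate, x5 = kg of chrome yellow, x6 = kg of kaolin.
Minimise 2.47x1 + 23.79x2 + 0.73x3 + 1.09x4 + 7.05x5 + 0.91x6 subject to:
  225x2 ≥ 423   (blue component)
  26x1 + 225x5 ≥ 98   (yellow component)
  151x1 + 66x2 + 10x3 + 11x4 + 159x5 + 17x6 ≥ 101   (hiding power)
  x1, x2, x3, x4, x5, x6 ≥ 0.
At the optimum only phthalo blue, chrome yellow are positive (iron-oxide red, calcium carbonate, barium sulfate, kaolin = 0). There the blue component and yellow component constraints are tight.
Optimal quantities: phthalo blue = 1.88 kg, chrome yellow = 0.4356 kg.
Total cost: 23.79·1.88 + 7.05·0.4356 = 47.7962.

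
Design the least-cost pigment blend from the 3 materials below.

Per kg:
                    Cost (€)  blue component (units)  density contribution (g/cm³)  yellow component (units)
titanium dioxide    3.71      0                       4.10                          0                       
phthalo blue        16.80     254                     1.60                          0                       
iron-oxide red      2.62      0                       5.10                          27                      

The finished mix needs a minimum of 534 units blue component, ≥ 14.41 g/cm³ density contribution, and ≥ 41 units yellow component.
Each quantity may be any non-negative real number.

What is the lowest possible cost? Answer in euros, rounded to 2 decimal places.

This is a linear program. Let x1 = kg of titanium dioxide, x2 = kg of phthalo blue, x3 = kg of iron-oxide red.
Minimise 3.71x1 + 16.8x2 + 2.62x3 subject to:
  254x2 ≥ 534   (blue component)
  4.1x1 + 1.6x2 + 5.1x3 ≥ 14.41   (density contribution)
  27x3 ≥ 41   (yellow component)
  x1, x2, x3 ≥ 0.
The cheapest feasible vertex uses only phthalo blue, iron-oxide red; titanium dioxide is not used. Binding constraints: blue component and density contribution.
Optimal quantities: phthalo blue = 2.102 kg, iron-oxide red = 2.166 kg.
Total cost: 16.8·2.102 + 2.62·2.166 = 40.9885.

€40.99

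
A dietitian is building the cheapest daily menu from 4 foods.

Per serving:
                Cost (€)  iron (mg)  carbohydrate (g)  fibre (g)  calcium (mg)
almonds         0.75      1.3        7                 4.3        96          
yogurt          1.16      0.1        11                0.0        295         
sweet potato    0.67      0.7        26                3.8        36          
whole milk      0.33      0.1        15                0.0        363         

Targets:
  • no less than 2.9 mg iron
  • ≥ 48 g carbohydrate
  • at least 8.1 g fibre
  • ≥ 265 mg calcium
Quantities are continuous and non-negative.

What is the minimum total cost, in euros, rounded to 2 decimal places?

€2.08

This is a linear program. Let x1 = servings of almonds, x2 = servings of yogurt, x3 = servings of sweet potato, x4 = servings of whole milk.
Minimize 0.75x1 + 1.16x2 + 0.67x3 + 0.33x4 s.t.:
  1.3x1 + 0.1x2 + 0.7x3 + 0.1x4 ≥ 2.9   (iron)
  7x1 + 11x2 + 26x3 + 15x4 ≥ 48   (carbohydrate)
  4.3x1 + 3.8x3 ≥ 8.1   (fibre)
  96x1 + 295x2 + 36x3 + 363x4 ≥ 265   (calcium)
  x1, x2, x3, x4 ≥ 0.
The optimal basis is {almonds, sweet potato, whole milk}; yogurt drops out. The iron, carbohydrate, calcium requirements are met with equality.
Optimal quantities: almonds = 1.501 servings, sweet potato = 1.326 servings, whole milk = 0.2015 servings.
Total cost: 0.75·1.501 + 0.67·1.326 + 0.33·0.2015 = 2.0807.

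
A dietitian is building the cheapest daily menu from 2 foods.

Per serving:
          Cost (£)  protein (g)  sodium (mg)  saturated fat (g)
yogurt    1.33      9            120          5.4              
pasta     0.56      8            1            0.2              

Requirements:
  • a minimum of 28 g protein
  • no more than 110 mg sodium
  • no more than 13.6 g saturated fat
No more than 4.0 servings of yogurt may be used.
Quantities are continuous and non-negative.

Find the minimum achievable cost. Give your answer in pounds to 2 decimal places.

Let x1 = servings of yogurt, x2 = servings of pasta.
Minimize 1.33x1 + 0.56x2 with:
  9x1 + 8x2 ≥ 28   (protein)
  120x1 + 1x2 ≤ 110   (sodium)
  5.4x1 + 0.2x2 ≤ 13.6   (saturated fat)
  x1 ≤ 4
  x1, x2 ≥ 0.
The minimum-cost mix takes nothing from yogurt — only pasta. The protein requirement is met with equality.
So pasta = 3.5 servings.
Objective = 0.56·3.5 = 1.9600.

£1.96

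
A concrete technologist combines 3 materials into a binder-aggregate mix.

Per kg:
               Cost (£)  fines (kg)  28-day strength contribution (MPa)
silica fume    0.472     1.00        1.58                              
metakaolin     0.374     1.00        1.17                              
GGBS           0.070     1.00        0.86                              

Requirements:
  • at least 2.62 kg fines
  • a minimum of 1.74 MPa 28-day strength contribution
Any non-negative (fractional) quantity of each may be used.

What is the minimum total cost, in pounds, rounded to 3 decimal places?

£0.183

Let x1 = kg of silica fume, x2 = kg of metakaolin, x3 = kg of GGBS.
Minimize 0.472x1 + 0.374x2 + 0.07x3 subject to:
  1x1 + 1x2 + 1x3 ≥ 2.62   (fines)
  1.58x1 + 1.17x2 + 0.86x3 ≥ 1.74   (28-day strength contribution)
  x1, x2, x3 ≥ 0.
The cheapest feasible vertex uses only GGBS; silica fume, metakaolin are not used. Binding constraint: fines.
Optimal quantities: GGBS = 2.62 kg.
Cost = 0.07·2.62 = 0.18340.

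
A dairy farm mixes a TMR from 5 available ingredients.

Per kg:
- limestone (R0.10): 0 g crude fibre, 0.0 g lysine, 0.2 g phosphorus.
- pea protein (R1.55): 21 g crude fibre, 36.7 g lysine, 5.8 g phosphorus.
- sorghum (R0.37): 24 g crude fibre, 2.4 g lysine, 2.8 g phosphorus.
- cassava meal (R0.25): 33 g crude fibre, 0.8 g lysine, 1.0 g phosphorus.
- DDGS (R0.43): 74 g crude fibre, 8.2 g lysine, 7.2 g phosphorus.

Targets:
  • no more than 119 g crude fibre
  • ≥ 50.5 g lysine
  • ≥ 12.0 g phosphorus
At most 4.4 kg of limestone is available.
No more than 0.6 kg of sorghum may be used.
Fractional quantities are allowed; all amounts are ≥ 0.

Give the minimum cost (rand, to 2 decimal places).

R2.19

This is a linear program. Let x1 = kg of limestone, x2 = kg of pea protein, x3 = kg of sorghum, x4 = kg of cassava meal, x5 = kg of DDGS.
Minimize 0.1x1 + 1.55x2 + 0.37x3 + 0.25x4 + 0.43x5 s.t.:
  21x2 + 24x3 + 33x4 + 74x5 ≤ 119   (crude fibre)
  36.7x2 + 2.4x3 + 0.8x4 + 8.2x5 ≥ 50.5   (lysine)
  0.2x1 + 5.8x2 + 2.8x3 + 1x4 + 7.2x5 ≥ 12   (phosphorus)
  x1 ≤ 4.4
  x3 ≤ 0.6
  x1, x2, x3, x4, x5 ≥ 0.
At the optimum only pea protein, DDGS are positive (limestone, sorghum, cassava meal = 0). The lysine and phosphorus requirements are met with equality.
Optimal quantities: pea protein = 1.224 kg, DDGS = 0.6807 kg.
Cost = 1.55·1.224 + 0.43·0.6807 = 2.1899.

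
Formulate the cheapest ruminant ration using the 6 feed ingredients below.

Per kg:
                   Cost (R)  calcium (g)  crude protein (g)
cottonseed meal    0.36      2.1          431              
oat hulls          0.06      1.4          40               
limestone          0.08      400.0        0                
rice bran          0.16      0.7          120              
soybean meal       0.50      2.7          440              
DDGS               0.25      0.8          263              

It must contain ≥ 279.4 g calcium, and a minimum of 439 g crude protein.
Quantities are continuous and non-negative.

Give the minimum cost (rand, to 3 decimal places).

R0.422

Let x1 = kg of cottonseed meal, x2 = kg of oat hulls, x3 = kg of limestone, x4 = kg of rice bran, x5 = kg of soybean meal, x6 = kg of DDGS.
Minimise 0.36x1 + 0.06x2 + 0.08x3 + 0.16x4 + 0.5x5 + 0.25x6 with:
  2.1x1 + 1.4x2 + 400x3 + 0.7x4 + 2.7x5 + 0.8x6 ≥ 279.4   (calcium)
  431x1 + 40x2 + 120x4 + 440x5 + 263x6 ≥ 439   (crude protein)
  x1, x2, x3, x4, x5, x6 ≥ 0.
The cheapest feasible vertex uses only cottonseed meal, limestone; oat hulls, rice bran, soybean meal, DDGS are not used. There the calcium and crude protein constraints are tight.
Optimal quantities: cottonseed meal = 1.019 kg, limestone = 0.6932 kg.
Cost = 0.36·1.019 + 0.08·0.6932 = 0.42230.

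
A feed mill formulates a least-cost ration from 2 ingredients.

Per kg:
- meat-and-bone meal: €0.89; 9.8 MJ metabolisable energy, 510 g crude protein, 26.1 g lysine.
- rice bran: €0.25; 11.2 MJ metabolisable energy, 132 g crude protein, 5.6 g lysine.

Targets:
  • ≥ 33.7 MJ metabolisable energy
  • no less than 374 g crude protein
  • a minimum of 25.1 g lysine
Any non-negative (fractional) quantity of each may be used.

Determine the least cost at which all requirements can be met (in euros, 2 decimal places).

Let x1 = kg of meat-and-bone meal, x2 = kg of rice bran.
Minimise 0.89x1 + 0.25x2 subject to:
  9.8x1 + 11.2x2 ≥ 33.7   (metabolisable energy)
  510x1 + 132x2 ≥ 374   (crude protein)
  26.1x1 + 5.6x2 ≥ 25.1   (lysine)
  x1, x2 ≥ 0.
Both inputs are positive at the optimum. There the metabolisable energy and lysine constraints are tight.
That vertex is x1 = 0.3892, x2 = 2.668.
Objective = 0.89·0.3892 + 0.25·2.668 = 1.0134.

€1.01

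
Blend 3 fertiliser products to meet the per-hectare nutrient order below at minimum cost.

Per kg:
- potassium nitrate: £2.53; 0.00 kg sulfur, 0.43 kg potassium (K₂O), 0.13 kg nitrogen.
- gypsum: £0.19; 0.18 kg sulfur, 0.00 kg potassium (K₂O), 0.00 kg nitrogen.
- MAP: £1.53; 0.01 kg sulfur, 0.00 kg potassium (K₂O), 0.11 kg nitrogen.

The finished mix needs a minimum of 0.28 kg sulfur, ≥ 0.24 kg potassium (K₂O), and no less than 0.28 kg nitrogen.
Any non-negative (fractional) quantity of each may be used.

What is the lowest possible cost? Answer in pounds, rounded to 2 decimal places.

Treat it as an LP. Let x1 = kg of potassium nitrate, x2 = kg of gypsum, x3 = kg of MAP.
Minimise 2.53x1 + 0.19x2 + 1.53x3 subject to:
  0.18x2 + 0.01x3 ≥ 0.28   (sulfur)
  0.43x1 ≥ 0.24   (potassium (K₂O))
  0.13x1 + 0.11x3 ≥ 0.28   (nitrogen)
  x1, x2, x3 ≥ 0.
The optimal mix uses every input. Binding constraints: sulfur, potassium (K₂O), nitrogen.
Solving gives x1 = 0.5581, x2 = 1.451, x3 = 1.886.
Total cost: 2.53·0.5581 + 0.19·1.451 + 1.53·1.886 = 4.5733.

£4.57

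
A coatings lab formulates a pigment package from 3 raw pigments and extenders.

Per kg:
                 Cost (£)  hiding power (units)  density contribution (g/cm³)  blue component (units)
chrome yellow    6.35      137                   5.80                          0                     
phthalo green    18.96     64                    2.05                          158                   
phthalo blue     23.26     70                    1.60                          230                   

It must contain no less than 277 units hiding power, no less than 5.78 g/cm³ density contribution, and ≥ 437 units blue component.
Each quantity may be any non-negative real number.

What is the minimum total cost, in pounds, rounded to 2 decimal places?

£50.87

Set it up as a linear program. Let x1 = kg of chrome yellow, x2 = kg of phthalo green, x3 = kg of phthalo blue.
Minimise 6.35x1 + 18.96x2 + 23.26x3 with:
  137x1 + 64x2 + 70x3 ≥ 277   (hiding power)
  5.8x1 + 2.05x2 + 1.6x3 ≥ 5.78   (density contribution)
  158x2 + 230x3 ≥ 437   (blue component)
  x1, x2, x3 ≥ 0.
At the optimum only chrome yellow, phthalo blue are positive (phthalo green = 0). Binding constraints: hiding power and blue component.
So chrome yellow = 1.051 kg, phthalo blue = 1.9 kg.
Objective = 6.35·1.051 + 23.26·1.9 = 50.8679.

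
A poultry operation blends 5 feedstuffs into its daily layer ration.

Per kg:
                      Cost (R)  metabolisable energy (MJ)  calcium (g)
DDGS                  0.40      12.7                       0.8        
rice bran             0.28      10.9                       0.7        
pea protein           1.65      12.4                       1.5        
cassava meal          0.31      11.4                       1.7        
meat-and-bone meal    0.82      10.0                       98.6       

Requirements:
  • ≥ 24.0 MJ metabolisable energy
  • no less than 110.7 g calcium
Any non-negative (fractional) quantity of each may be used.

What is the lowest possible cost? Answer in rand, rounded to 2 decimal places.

R1.24

Let x1 = kg of DDGS, x2 = kg of rice bran, x3 = kg of pea protein, x4 = kg of cassava meal, x5 = kg of meat-and-bone meal.
Minimize 0.4x1 + 0.28x2 + 1.65x3 + 0.31x4 + 0.82x5 s.t.:
  12.7x1 + 10.9x2 + 12.4x3 + 11.4x4 + 10x5 ≥ 24   (metabolisable energy)
  0.8x1 + 0.7x2 + 1.5x3 + 1.7x4 + 98.6x5 ≥ 110.7   (calcium)
  x1, x2, x3, x4, x5 ≥ 0.
At the optimum only rice bran, meat-and-bone meal are positive (DDGS, pea protein, cassava meal = 0). There the metabolisable energy and calcium constraints are tight.
That vertex is x2 = 1.18, x5 = 1.114.
Objective = 0.28·1.18 + 0.82·1.114 = 1.2439.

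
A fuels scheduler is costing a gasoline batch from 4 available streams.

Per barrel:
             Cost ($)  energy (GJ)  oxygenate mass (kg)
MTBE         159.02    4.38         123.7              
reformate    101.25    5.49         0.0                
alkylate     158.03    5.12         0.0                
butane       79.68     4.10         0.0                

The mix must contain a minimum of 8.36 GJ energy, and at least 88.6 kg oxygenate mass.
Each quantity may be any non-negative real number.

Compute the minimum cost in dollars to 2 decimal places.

$210.22

Let x1 = barrels of MTBE, x2 = barrels of reformate, x3 = barrels of alkylate, x4 = barrels of butane.
min 159.02x1 + 101.25x2 + 158.03x3 + 79.68x4 with:
  4.38x1 + 5.49x2 + 5.12x3 + 4.1x4 ≥ 8.36   (energy)
  123.7x1 ≥ 88.6   (oxygenate mass)
  x1, x2, x3, x4 ≥ 0.
The optimal basis is {MTBE, reformate}; alkylate, butane drop out. The energy and oxygenate mass requirements are met with equality.
That vertex is x1 = 0.71625, x2 = 0.95134.
Total cost: 159.02·0.71625 + 101.25·0.95134 = 210.2213.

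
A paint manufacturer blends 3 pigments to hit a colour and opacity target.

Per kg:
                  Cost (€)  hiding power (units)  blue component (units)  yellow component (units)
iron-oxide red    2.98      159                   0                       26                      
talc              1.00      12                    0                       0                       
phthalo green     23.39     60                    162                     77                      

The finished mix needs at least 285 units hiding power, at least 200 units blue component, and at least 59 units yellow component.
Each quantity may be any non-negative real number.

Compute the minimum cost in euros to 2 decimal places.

€32.83

Let x1 = kg of iron-oxide red, x2 = kg of talc, x3 = kg of phthalo green.
Minimise 2.98x1 + 1x2 + 23.39x3 subject to:
  159x1 + 12x2 + 60x3 ≥ 285   (hiding power)
  162x3 ≥ 200   (blue component)
  26x1 + 77x3 ≥ 59   (yellow component)
  x1, x2, x3 ≥ 0.
The minimum-cost mix takes nothing from talc — only iron-oxide red, phthalo green. The hiding power and blue component requirements are met with equality.
That vertex is x1 = 1.3266, x3 = 1.2346.
Hence cost = 2.98·1.3266 + 23.39·1.2346 = €32.8306.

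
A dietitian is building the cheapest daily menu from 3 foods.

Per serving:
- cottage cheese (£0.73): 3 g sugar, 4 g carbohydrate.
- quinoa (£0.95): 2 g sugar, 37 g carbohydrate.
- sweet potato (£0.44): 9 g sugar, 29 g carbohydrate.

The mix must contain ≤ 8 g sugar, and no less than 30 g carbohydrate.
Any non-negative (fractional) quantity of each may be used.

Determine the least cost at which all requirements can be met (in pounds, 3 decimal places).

£0.509

Treat it as an LP. Let x1 = servings of cottage cheese, x2 = servings of quinoa, x3 = servings of sweet potato.
Minimise 0.73x1 + 0.95x2 + 0.44x3 with:
  3x1 + 2x2 + 9x3 ≤ 8   (sugar)
  4x1 + 37x2 + 29x3 ≥ 30   (carbohydrate)
  x1, x2, x3 ≥ 0.
The cheapest feasible vertex uses only quinoa, sweet potato; cottage cheese is not used. The sugar and carbohydrate requirements are met with equality.
Optimal quantities: quinoa = 0.1382 servings, sweet potato = 0.8582 servings.
Hence cost = 0.95·0.1382 + 0.44·0.8582 = £0.50890.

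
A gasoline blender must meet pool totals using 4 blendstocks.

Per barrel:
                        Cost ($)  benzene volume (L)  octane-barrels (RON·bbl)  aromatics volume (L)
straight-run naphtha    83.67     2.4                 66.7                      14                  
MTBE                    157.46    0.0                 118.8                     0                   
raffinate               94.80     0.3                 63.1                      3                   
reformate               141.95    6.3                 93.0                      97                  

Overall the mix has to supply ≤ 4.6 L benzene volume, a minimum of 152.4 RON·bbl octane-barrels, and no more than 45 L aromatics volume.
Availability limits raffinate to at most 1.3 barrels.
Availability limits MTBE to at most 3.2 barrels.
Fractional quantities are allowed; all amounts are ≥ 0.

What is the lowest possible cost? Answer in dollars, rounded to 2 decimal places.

$192.92

Let x1 = barrels of straight-run naphtha, x2 = barrels of MTBE, x3 = barrels of raffinate, x4 = barrels of reformate.
Minimise 83.67x1 + 157.46x2 + 94.8x3 + 141.95x4 with:
  2.4x1 + 0.3x3 + 6.3x4 ≤ 4.6   (benzene volume)
  66.7x1 + 118.8x2 + 63.1x3 + 93x4 ≥ 152.4   (octane-barrels)
  14x1 + 3x3 + 97x4 ≤ 45   (aromatics volume)
  x3 ≤ 1.3
  x2 ≤ 3.2
  x1, x2, x3, x4 ≥ 0.
At the optimum only straight-run naphtha, MTBE are positive (raffinate, reformate = 0). Binding constraints: benzene volume and octane-barrels.
Solving gives x1 = 1.9167, x2 = 0.20672.
Objective = 83.67·1.9167 + 157.46·0.20672 = 192.9204.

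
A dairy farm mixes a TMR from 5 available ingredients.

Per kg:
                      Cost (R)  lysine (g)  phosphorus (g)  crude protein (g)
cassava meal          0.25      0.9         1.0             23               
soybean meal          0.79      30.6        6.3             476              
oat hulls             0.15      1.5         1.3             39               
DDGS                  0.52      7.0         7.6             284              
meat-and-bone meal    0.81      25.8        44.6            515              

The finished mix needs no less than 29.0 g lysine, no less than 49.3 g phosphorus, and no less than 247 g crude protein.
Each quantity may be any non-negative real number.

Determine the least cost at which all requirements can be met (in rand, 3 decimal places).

R0.907

Let x1 = kg of cassava meal, x2 = kg of soybean meal, x3 = kg of oat hulls, x4 = kg of DDGS, x5 = kg of meat-and-bone meal.
Minimise 0.25x1 + 0.79x2 + 0.15x3 + 0.52x4 + 0.81x5 subject to:
  0.9x1 + 30.6x2 + 1.5x3 + 7x4 + 25.8x5 ≥ 29   (lysine)
  1x1 + 6.3x2 + 1.3x3 + 7.6x4 + 44.6x5 ≥ 49.3   (phosphorus)
  23x1 + 476x2 + 39x3 + 284x4 + 515x5 ≥ 247   (crude protein)
  x1, x2, x3, x4, x5 ≥ 0.
At the optimum only soybean meal, meat-and-bone meal are positive (cassava meal, oat hulls, DDGS = 0). Binding constraints: lysine and phosphorus.
That vertex is x2 = 0.01785, x5 = 1.1029.
Objective = 0.79·0.01785 + 0.81·1.1029 = 0.90745.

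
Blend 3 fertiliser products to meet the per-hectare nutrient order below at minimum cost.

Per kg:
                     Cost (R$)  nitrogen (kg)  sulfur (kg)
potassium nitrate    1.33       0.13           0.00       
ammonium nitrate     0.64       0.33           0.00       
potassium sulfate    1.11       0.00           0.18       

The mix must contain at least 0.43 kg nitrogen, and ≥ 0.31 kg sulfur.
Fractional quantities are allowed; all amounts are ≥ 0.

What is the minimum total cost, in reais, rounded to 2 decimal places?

Set it up as a linear program. Let x1 = kg of potassium nitrate, x2 = kg of ammonium nitrate, x3 = kg of potassium sulfate.
Minimise 1.33x1 + 0.64x2 + 1.11x3 s.t.:
  0.13x1 + 0.33x2 ≥ 0.43   (nitrogen)
  0.18x3 ≥ 0.31   (sulfur)
  x1, x2, x3 ≥ 0.
The optimal basis is {ammonium nitrate, potassium sulfate}; potassium nitrate drops out. There the nitrogen and sulfur constraints are tight.
So ammonium nitrate = 1.303 kg, potassium sulfate = 1.722 kg.
Hence cost = 0.64·1.303 + 1.11·1.722 = R$2.7453.

R$2.75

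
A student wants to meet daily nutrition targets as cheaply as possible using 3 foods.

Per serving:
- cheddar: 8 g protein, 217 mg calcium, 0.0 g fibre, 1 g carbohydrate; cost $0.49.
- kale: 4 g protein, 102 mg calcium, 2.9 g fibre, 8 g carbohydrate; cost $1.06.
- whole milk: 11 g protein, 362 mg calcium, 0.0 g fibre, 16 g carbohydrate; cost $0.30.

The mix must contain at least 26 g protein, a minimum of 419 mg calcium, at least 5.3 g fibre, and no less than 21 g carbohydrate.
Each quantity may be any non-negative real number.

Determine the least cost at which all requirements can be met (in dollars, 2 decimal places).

Set it up as a linear program. Let x1 = servings of cheddar, x2 = servings of kale, x3 = servings of whole milk.
min 0.49x1 + 1.06x2 + 0.3x3 with:
  8x1 + 4x2 + 11x3 ≥ 26   (protein)
  217x1 + 102x2 + 362x3 ≥ 419   (calcium)
  2.9x2 ≥ 5.3   (fibre)
  1x1 + 8x2 + 16x3 ≥ 21   (carbohydrate)
  x1, x2, x3 ≥ 0.
The minimum-cost mix takes nothing from cheddar — only kale, whole milk. Binding constraints: protein and fibre.
Optimal quantities: kale = 1.828 servings, whole milk = 1.699 servings.
Cost = 1.06·1.828 + 0.3·1.699 = 2.4474.

$2.45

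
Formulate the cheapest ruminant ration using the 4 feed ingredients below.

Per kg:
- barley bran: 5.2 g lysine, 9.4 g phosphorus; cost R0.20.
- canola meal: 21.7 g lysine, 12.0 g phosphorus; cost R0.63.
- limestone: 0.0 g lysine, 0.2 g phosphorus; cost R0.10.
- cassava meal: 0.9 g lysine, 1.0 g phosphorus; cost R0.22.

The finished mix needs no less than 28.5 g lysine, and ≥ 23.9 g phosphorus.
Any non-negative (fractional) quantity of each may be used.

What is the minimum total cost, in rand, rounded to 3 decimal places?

Let x1 = kg of barley bran, x2 = kg of canola meal, x3 = kg of limestone, x4 = kg of cassava meal.
min 0.2x1 + 0.63x2 + 0.1x3 + 0.22x4 s.t.:
  5.2x1 + 21.7x2 + 0.9x4 ≥ 28.5   (lysine)
  9.4x1 + 12x2 + 0.2x3 + 1x4 ≥ 23.9   (phosphorus)
  x1, x2, x3, x4 ≥ 0.
At the optimum only barley bran, canola meal are positive (limestone, cassava meal = 0). Binding constraints: lysine and phosphorus.
Solving gives x1 = 1.2476, x2 = 1.0144.
Hence cost = 0.2·1.2476 + 0.63·1.0144 = R0.88859.

R0.889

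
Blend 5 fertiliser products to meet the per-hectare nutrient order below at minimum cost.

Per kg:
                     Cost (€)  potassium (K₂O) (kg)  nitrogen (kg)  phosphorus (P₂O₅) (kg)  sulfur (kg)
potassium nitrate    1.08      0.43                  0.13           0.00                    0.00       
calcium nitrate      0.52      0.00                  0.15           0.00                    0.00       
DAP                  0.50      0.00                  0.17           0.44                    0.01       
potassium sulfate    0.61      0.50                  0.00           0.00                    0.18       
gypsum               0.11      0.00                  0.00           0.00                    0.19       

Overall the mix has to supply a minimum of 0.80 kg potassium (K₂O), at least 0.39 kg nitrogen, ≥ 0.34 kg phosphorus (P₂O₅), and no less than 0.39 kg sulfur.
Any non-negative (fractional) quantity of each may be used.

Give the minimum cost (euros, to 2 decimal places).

Set it up as a linear program. Let x1 = kg of potassium nitrate, x2 = kg of calcium nitrate, x3 = kg of DAP, x4 = kg of potassium sulfate, x5 = kg of gypsum.
Minimize 1.08x1 + 0.52x2 + 0.5x3 + 0.61x4 + 0.11x5 subject to:
  0.43x1 + 0.5x4 ≥ 0.8   (potassium (K₂O))
  0.13x1 + 0.15x2 + 0.17x3 ≥ 0.39   (nitrogen)
  0.44x3 ≥ 0.34   (phosphorus (P₂O₅))
  0.01x3 + 0.18x4 + 0.19x5 ≥ 0.39   (sulfur)
  x1, x2, x3, x4, x5 ≥ 0.
At the optimum only DAP, potassium sulfate, gypsum are positive (potassium nitrate, calcium nitrate = 0). The potassium (K₂O), nitrogen, sulfur requirements are met with equality.
So DAP = 2.294 kg, potassium sulfate = 1.6 kg, gypsum = 0.4161 kg.
Hence cost = 0.5·2.294 + 0.61·1.6 + 0.11·0.4161 = €2.1688.

€2.17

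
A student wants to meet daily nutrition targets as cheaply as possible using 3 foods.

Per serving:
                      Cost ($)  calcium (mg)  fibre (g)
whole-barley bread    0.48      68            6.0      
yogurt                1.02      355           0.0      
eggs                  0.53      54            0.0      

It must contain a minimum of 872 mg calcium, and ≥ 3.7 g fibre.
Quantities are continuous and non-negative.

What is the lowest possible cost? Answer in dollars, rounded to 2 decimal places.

$2.68

Treat it as an LP. Let x1 = servings of whole-barley bread, x2 = servings of yogurt, x3 = servings of eggs.
min 0.48x1 + 1.02x2 + 0.53x3 s.t.:
  68x1 + 355x2 + 54x3 ≥ 872   (calcium)
  6x1 ≥ 3.7   (fibre)
  x1, x2, x3 ≥ 0.
The minimum-cost mix takes nothing from eggs — only whole-barley bread, yogurt. The calcium and fibre requirements are met with equality.
Solving gives x1 = 0.6167, x2 = 2.338.
Total cost: 0.48·0.6167 + 1.02·2.338 = 2.6808.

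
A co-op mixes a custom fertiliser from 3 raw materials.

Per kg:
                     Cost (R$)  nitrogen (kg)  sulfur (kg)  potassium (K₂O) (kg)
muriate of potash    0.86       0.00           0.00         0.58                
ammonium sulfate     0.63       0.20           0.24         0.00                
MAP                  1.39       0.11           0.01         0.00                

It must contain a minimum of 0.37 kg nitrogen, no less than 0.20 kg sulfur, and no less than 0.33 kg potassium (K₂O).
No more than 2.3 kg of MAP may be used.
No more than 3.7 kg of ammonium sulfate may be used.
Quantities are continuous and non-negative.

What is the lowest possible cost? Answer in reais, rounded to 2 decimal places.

R$1.65

Let x1 = kg of muriate of potash, x2 = kg of ammonium sulfate, x3 = kg of MAP.
Minimize 0.86x1 + 0.63x2 + 1.39x3 subject to:
  0.2x2 + 0.11x3 ≥ 0.37   (nitrogen)
  0.24x2 + 0.01x3 ≥ 0.2   (sulfur)
  0.58x1 ≥ 0.33   (potassium (K₂O))
  x3 ≤ 2.3
  x2 ≤ 3.7
  x1, x2, x3 ≥ 0.
The minimum-cost mix takes nothing from MAP — only muriate of potash, ammonium sulfate. Binding constraints: nitrogen and potassium (K₂O).
Optimal quantities: muriate of potash = 0.569 kg, ammonium sulfate = 1.85 kg.
Objective = 0.86·0.569 + 0.63·1.85 = 1.6548.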